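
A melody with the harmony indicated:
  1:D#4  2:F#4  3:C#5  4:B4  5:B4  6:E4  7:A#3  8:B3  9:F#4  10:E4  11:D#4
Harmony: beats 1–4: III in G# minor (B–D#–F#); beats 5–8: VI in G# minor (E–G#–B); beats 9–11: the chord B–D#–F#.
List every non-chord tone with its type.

The harmony at that moment is B major triad (B, D#, F#); C#5 is not a chord tone.
It is approached by leap up from F#4 and left by step down to B4.
Leap in, step out — an appoggiatura.
The harmony at that moment is E major triad (E, G#, B); A#3 is not a chord tone.
It is approached by leap down from E4 and left by step up to B3.
Leap in, step out — an appoggiatura.
The harmony at that moment is B major triad (B, D#, F#); E4 is not a chord tone.
It is approached by step down from F#4 and left by step down to D#4.
Step in, step out in the same direction — a passing tone.

C#5 (beat 3) — appoggiatura; A#3 (beat 7) — appoggiatura; E4 (beat 10) — passing tone.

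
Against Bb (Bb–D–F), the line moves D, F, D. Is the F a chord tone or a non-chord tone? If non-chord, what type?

Chord tone (the fifth of Bb major triad).

Bb major triad contains Bb, D, F; F is the fifth, so it is a chord tone.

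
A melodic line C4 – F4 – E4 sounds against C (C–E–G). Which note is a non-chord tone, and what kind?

F4 is an appoggiatura.

The harmony at that moment is C major triad (C, E, G); F4 is not a chord tone.
It is approached by leap up from C4 and left by step down to E4.
Leap in, step out — an appoggiatura.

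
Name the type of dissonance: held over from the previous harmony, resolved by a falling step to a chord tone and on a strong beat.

Approach: by preparation — the pitch is first a chord tone, then held (tied or repeated) while the harmony changes under it. Departure: down by step. Metric position: strong.
A prepared dissonance that resolves downward by step — a suspension. (The same figure resolving upward would be a retardation.)

Suspension.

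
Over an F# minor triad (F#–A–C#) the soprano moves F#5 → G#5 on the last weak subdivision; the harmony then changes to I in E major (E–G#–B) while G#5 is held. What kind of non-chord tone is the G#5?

G#5 is an anticipation.

The harmony at that moment is F# minor triad (F#, A, C#); G#5 is not a chord tone.
It is approached by step up from F#5 and then sustained as the same pitch into the next harmony.
Arriving early and becoming a chord tone when the harmony changes — an anticipation.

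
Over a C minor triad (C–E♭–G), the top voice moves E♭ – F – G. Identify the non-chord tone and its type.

The harmony at that moment is C minor triad (C, E♭, G); F is not a chord tone.
It is approached by step up from E♭ and left by step up to G.
Step in, step out in the same direction — a passing tone.

F is a passing tone.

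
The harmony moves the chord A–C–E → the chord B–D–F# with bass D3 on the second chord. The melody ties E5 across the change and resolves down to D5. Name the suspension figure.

9–8 suspension.

At the second chord the bass is D3. The suspended E5 lies a ninth above the bass; after resolving down by step to D5, the interval above the bass becomes an octave.
Suspension figures are named by those two intervals: 9–8.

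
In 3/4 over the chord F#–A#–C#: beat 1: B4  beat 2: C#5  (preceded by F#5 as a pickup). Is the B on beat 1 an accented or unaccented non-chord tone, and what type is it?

The harmony at that moment is F# major triad (F#, A#, C#); B4 is not a chord tone.
It is approached by leap down from F#5 and left by step up to C#5.
Leap in, step out — an appoggiatura.
It falls on the downbeat, so it is accented.

Accented appoggiatura.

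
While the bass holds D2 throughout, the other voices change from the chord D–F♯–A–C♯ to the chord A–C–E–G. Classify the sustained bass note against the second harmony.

Pedal tone (pedal point).

The harmony at that moment is A minor seventh chord (A, C, E, G); D2 is not a chord tone.
It is held over (the same pitch as the preceding D2) and then sustained as the same pitch into the next harmony.
Sustained through a change of harmony — a pedal tone.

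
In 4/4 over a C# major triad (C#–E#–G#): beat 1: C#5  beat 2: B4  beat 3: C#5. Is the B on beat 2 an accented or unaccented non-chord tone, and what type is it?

Unaccented neighbor tone.

The harmony at that moment is C# major triad (C#, E#, G#); B4 is not a chord tone.
It is approached by step down from C#5 and left by step up to C#5.
Step away and step back to the same note — a neighbor tone (lower neighbor).
It falls on a weak beat, so it is unaccented.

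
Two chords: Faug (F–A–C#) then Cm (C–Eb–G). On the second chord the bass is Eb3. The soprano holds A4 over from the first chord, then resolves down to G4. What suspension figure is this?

At the second chord the bass is Eb3. The suspended A4 lies a fourth above the bass; after resolving down by step to G4, the interval above the bass becomes a third.
Suspension figures are named by those two intervals: 4–3.

4–3 suspension.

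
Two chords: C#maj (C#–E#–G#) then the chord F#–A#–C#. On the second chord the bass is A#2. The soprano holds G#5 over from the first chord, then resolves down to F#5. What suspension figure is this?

At the second chord the bass is A#2. The suspended G#5 lies a seventh above the bass; after resolving down by step to F#5, the interval above the bass becomes a sixth.
Suspension figures are named by those two intervals: 7–6.

7–6 suspension.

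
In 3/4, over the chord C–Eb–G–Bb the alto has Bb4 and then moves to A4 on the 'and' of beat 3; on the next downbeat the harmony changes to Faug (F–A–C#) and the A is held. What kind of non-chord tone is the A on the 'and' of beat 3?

Anticipation.

The harmony at that moment is C minor seventh chord (C, Eb, G, Bb); A4 is not a chord tone.
It is approached by step down from Bb4 and then sustained as the same pitch into the next harmony.
Arriving early and becoming a chord tone when the harmony changes — an anticipation.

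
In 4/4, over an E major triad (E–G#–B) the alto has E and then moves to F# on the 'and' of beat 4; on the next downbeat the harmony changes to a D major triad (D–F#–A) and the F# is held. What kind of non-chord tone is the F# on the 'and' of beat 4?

Anticipation.

The harmony at that moment is E major triad (E, G#, B); F# is not a chord tone.
It is approached by step up from E and then sustained as the same pitch into the next harmony.
Arriving early and becoming a chord tone when the harmony changes — an anticipation.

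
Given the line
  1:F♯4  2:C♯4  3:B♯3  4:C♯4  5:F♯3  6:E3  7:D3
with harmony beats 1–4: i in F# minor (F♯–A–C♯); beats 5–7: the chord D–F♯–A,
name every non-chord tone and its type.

The harmony at that moment is F♯ minor triad (F♯, A, C♯); B♯3 is not a chord tone.
It is approached by step down from C♯4 and left by step up to C♯4.
Step away and step back to the same note — a neighbor tone (lower neighbor).
The harmony at that moment is D major triad (D, F♯, A); E3 is not a chord tone.
It is approached by step down from F♯3 and left by step down to D3.
Step in, step out in the same direction — a passing tone.

B♯3 (beat 3) — neighbor tone; E3 (beat 6) — passing tone.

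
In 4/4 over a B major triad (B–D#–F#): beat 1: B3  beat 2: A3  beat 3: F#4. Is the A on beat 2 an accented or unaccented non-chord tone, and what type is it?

Unaccented escape tone.

The harmony at that moment is B major triad (B, D#, F#); A3 is not a chord tone.
It is approached by step down from B3 and left by leap up to F#4.
Step in, leap out — an escape tone.
It falls on a weak beat, so it is unaccented.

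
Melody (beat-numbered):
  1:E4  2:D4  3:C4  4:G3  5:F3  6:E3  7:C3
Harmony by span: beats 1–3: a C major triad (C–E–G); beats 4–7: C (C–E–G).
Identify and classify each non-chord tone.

The harmony at that moment is C major triad (C, E, G); D4 is not a chord tone.
It is approached by step down from E4 and left by step down to C4.
Step in, step out in the same direction — a passing tone.
The harmony at that moment is C major triad (C, E, G); F3 is not a chord tone.
It is approached by step down from G3 and left by step down to E3.
Step in, step out in the same direction — a passing tone.

D4 (beat 2) — passing tone; F3 (beat 5) — passing tone.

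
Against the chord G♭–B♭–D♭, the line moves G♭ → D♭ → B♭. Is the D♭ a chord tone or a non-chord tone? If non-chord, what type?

Chord tone (the fifth of Gb major triad).

Gb major triad contains G♭, B♭, D♭; D♭ is the fifth, so it is a chord tone.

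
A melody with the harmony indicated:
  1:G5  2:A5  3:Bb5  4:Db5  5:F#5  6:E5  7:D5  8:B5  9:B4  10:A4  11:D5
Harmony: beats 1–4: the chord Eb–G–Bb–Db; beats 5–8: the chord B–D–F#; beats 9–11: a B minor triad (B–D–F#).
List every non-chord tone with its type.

The harmony at that moment is Eb dominant seventh chord (Eb, G, Bb, Db); A5 is not a chord tone.
It is approached by step up from G5 and left by step up to Bb5.
Step in, step out in the same direction — a passing tone.
The harmony at that moment is B minor triad (B, D, F#); E5 is not a chord tone.
It is approached by step down from F#5 and left by step down to D5.
Step in, step out in the same direction — a passing tone.
The harmony at that moment is B minor triad (B, D, F#); A4 is not a chord tone.
It is approached by step down from B4 and left by leap up to D5.
Step in, leap out — an escape tone.

A5 (beat 2) — passing tone; E5 (beat 6) — passing tone; A4 (beat 10) — escape tone.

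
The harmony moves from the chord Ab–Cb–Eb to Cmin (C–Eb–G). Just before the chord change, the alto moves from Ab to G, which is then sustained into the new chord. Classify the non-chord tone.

The harmony at that moment is Ab minor triad (Ab, Cb, Eb); G is not a chord tone.
It is approached by step down from Ab and then sustained as the same pitch into the next harmony.
Arriving early and becoming a chord tone when the harmony changes — an anticipation.

G is an anticipation.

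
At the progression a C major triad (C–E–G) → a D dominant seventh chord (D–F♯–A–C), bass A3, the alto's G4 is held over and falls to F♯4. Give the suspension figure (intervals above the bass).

7–6 suspension.

At the second chord the bass is A3. The suspended G4 lies a seventh above the bass; after resolving down by step to F♯4, the interval above the bass becomes a sixth.
Suspension figures are named by those two intervals: 7–6.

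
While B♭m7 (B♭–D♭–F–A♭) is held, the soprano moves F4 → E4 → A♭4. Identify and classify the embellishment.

The harmony at that moment is B♭ minor seventh chord (B♭, D♭, F, A♭); E4 is not a chord tone.
It is approached by step down from F4 and left by leap up to A♭4.
Step in, leap out — an escape tone.

E4 is an escape tone.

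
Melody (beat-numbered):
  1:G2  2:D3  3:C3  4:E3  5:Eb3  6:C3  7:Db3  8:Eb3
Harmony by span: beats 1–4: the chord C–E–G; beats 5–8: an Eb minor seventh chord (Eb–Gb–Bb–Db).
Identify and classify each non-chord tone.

D3 (beat 2) — appoggiatura; C3 (beat 6) — appoggiatura.

The harmony at that moment is C major triad (C, E, G); D3 is not a chord tone.
It is approached by leap up from G2 and left by step down to C3.
Leap in, step out — an appoggiatura.
The harmony at that moment is Eb minor seventh chord (Eb, Gb, Bb, Db); C3 is not a chord tone.
It is approached by leap down from Eb3 and left by step up to Db3.
Leap in, step out — an appoggiatura.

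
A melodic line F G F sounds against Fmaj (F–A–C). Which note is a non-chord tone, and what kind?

G is a neighbor tone.

The harmony at that moment is F major triad (F, A, C); G is not a chord tone.
It is approached by step up from F and left by step down to F.
Step away and step back to the same note — a neighbor tone (upper neighbor).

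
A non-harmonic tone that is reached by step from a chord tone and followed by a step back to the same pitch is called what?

Neighbor tone.

Approach: by step. Departure: by step in the opposite direction, back to the starting pitch.
Stepwise on both sides but reversing to return to the same chord tone — a neighbor tone. (Had it continued onward in the same direction it would be a passing tone instead.)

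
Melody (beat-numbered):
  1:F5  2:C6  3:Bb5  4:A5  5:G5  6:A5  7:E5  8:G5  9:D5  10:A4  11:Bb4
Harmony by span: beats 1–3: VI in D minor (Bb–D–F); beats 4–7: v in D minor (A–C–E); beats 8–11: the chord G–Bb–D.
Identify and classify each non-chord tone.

The harmony at that moment is Bb major triad (Bb, D, F); C6 is not a chord tone.
It is approached by leap up from F5 and left by step down to Bb5.
Leap in, step out — an appoggiatura.
The harmony at that moment is A minor triad (A, C, E); G5 is not a chord tone.
It is approached by step down from A5 and left by step up to A5.
Step away and step back to the same note — a neighbor tone (lower neighbor).
The harmony at that moment is G minor triad (G, Bb, D); A4 is not a chord tone.
It is approached by leap down from D5 and left by step up to Bb4.
Leap in, step out — an appoggiatura.

C6 (beat 2) — appoggiatura; G5 (beat 5) — neighbor tone; A4 (beat 10) — appoggiatura.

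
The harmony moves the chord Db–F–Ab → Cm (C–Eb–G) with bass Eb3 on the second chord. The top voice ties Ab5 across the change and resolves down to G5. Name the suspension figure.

4–3 suspension.

At the second chord the bass is Eb3. The suspended Ab5 lies a fourth above the bass; after resolving down by step to G5, the interval above the bass becomes a third.
Suspension figures are named by those two intervals: 4–3.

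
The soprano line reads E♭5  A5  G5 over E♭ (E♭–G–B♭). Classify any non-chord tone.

The harmony at that moment is E♭ major triad (E♭, G, B♭); A5 is not a chord tone.
It is approached by leap up from E♭5 and left by step down to G5.
Leap in, step out — an appoggiatura.

A5 is an appoggiatura.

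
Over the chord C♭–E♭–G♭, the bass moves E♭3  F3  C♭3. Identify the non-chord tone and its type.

The harmony at that moment is C♭ major triad (C♭, E♭, G♭); F3 is not a chord tone.
It is approached by step up from E♭3 and left by leap down to C♭3.
Step in, leap out — an escape tone.

F3 is an escape tone.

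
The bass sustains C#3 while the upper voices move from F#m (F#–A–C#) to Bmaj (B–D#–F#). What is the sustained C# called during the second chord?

Pedal tone (pedal point).

The harmony at that moment is B major triad (B, D#, F#); C#3 is not a chord tone.
It is held over (the same pitch as the preceding C#3) and then sustained as the same pitch into the next harmony.
Sustained through a change of harmony — a pedal tone.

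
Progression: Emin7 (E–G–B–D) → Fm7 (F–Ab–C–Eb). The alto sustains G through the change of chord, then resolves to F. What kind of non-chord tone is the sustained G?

G is a suspension.

The harmony at that moment is F minor seventh chord (F, Ab, C, Eb); G is not a chord tone.
It is held over (the same pitch as the preceding G) and left by step down to F.
Held over from the previous chord and resolving down by step — a suspension.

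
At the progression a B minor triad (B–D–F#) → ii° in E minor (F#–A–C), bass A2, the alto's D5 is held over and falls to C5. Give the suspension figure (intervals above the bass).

4–3 suspension.

At the second chord the bass is A2. The suspended D5 lies a fourth above the bass; after resolving down by step to C5, the interval above the bass becomes a third.
Suspension figures are named by those two intervals: 4–3.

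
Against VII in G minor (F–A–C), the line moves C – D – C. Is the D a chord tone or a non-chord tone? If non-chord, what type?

Non-chord tone — a neighbor tone.

The harmony at that moment is F major triad (F, A, C); D is not a chord tone.
It is approached by step up from C and left by step down to C.
Step away and step back to the same note — a neighbor tone (upper neighbor).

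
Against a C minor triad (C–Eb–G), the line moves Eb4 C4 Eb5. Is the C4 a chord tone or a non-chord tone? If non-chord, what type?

Chord tone (the root of C minor triad).

C minor triad contains C, Eb, G; C is the root, so it is a chord tone.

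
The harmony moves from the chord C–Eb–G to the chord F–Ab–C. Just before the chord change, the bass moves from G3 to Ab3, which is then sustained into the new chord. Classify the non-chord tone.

The harmony at that moment is C minor triad (C, Eb, G); Ab3 is not a chord tone.
It is approached by step up from G3 and then sustained as the same pitch into the next harmony.
Arriving early and becoming a chord tone when the harmony changes — an anticipation.

Ab3 is an anticipation.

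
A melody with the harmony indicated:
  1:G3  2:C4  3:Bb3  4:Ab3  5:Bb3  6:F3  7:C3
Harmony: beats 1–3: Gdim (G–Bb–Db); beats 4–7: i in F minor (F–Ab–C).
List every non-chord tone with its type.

The harmony at that moment is G diminished triad (G, Bb, Db); C4 is not a chord tone.
It is approached by leap up from G3 and left by step down to Bb3.
Leap in, step out — an appoggiatura.
The harmony at that moment is F minor triad (F, Ab, C); Bb3 is not a chord tone.
It is approached by step up from Ab3 and left by leap down to F3.
Step in, leap out — an escape tone.

C4 (beat 2) — appoggiatura; Bb3 (beat 5) — escape tone.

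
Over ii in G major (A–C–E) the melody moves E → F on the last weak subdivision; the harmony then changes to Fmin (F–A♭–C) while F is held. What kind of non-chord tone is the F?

F is an anticipation.

The harmony at that moment is A minor triad (A, C, E); F is not a chord tone.
It is approached by step up from E and then sustained as the same pitch into the next harmony.
Arriving early and becoming a chord tone when the harmony changes — an anticipation.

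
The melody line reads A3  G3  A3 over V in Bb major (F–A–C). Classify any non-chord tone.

G3 is a neighbor tone.

The harmony at that moment is F major triad (F, A, C); G3 is not a chord tone.
It is approached by step down from A3 and left by step up to A3.
Step away and step back to the same note — a neighbor tone (lower neighbor).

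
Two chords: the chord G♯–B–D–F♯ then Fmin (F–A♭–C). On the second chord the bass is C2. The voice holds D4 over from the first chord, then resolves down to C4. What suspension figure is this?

9–8 suspension.

At the second chord the bass is C2. The suspended D4 lies a ninth above the bass; after resolving down by step to C4, the interval above the bass becomes an octave.
Suspension figures are named by those two intervals: 9–8.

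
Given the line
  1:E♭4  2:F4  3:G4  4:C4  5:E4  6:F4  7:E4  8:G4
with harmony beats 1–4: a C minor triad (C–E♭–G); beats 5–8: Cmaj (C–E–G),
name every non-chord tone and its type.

The harmony at that moment is C minor triad (C, E♭, G); F4 is not a chord tone.
It is approached by step up from E♭4 and left by step up to G4.
Step in, step out in the same direction — a passing tone.
The harmony at that moment is C major triad (C, E, G); F4 is not a chord tone.
It is approached by step up from E4 and left by step down to E4.
Step away and step back to the same note — a neighbor tone (upper neighbor).

F4 (beat 2) — passing tone; F4 (beat 6) — neighbor tone.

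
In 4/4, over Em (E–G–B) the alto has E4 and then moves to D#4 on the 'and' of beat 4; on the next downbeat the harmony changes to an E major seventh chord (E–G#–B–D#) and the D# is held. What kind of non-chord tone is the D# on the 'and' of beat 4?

Anticipation.

The harmony at that moment is E minor triad (E, G, B); D#4 is not a chord tone.
It is approached by step down from E4 and then sustained as the same pitch into the next harmony.
Arriving early and becoming a chord tone when the harmony changes — an anticipation.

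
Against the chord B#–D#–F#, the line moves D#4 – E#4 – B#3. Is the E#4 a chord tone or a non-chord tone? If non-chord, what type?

Non-chord tone — an escape tone.

The harmony at that moment is B# diminished triad (B#, D#, F#); E#4 is not a chord tone.
It is approached by step up from D#4 and left by leap down to B#3.
Step in, leap out — an escape tone.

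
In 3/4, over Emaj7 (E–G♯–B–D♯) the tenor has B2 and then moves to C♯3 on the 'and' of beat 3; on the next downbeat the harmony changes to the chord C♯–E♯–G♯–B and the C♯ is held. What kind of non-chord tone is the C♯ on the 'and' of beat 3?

The harmony at that moment is E major seventh chord (E, G♯, B, D♯); C♯3 is not a chord tone.
It is approached by step up from B2 and then sustained as the same pitch into the next harmony.
Arriving early and becoming a chord tone when the harmony changes — an anticipation.

Anticipation.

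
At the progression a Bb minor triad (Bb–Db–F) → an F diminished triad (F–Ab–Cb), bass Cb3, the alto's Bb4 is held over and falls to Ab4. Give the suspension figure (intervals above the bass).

At the second chord the bass is Cb3. The suspended Bb4 lies a seventh above the bass; after resolving down by step to Ab4, the interval above the bass becomes a sixth.
Suspension figures are named by those two intervals: 7–6.

7–6 suspension.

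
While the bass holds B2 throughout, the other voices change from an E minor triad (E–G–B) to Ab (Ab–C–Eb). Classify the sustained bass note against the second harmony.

The harmony at that moment is Ab major triad (Ab, C, Eb); B2 is not a chord tone.
It is held over (the same pitch as the preceding B2) and then sustained as the same pitch into the next harmony.
Sustained through a change of harmony — a pedal tone.

Pedal tone (pedal point).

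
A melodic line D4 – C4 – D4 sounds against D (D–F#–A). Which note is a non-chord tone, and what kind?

The harmony at that moment is D major triad (D, F#, A); C4 is not a chord tone.
It is approached by step down from D4 and left by step up to D4.
Step away and step back to the same note — a neighbor tone (lower neighbor).

C4 is a neighbor tone.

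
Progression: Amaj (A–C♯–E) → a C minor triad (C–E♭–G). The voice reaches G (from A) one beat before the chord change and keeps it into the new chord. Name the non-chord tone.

G is an anticipation.

The harmony at that moment is A major triad (A, C♯, E); G is not a chord tone.
It is approached by step down from A and then sustained as the same pitch into the next harmony.
Arriving early and becoming a chord tone when the harmony changes — an anticipation.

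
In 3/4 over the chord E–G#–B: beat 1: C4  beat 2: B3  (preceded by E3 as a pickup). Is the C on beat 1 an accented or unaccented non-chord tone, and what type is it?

The harmony at that moment is E major triad (E, G#, B); C4 is not a chord tone.
It is approached by leap up from E3 and left by step down to B3.
Leap in, step out — an appoggiatura.
It falls on the downbeat, so it is accented.

Accented appoggiatura.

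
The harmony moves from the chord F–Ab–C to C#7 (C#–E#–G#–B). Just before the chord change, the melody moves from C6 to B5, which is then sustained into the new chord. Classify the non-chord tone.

B5 is an anticipation.

The harmony at that moment is F minor triad (F, Ab, C); B5 is not a chord tone.
It is approached by step down from C6 and then sustained as the same pitch into the next harmony.
Arriving early and becoming a chord tone when the harmony changes — an anticipation.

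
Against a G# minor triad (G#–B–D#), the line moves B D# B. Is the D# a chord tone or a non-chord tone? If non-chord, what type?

G# minor triad contains G#, B, D#; D# is the fifth, so it is a chord tone.

Chord tone (the fifth of G# minor triad).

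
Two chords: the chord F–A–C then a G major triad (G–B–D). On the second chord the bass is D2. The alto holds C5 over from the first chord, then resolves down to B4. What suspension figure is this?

At the second chord the bass is D2. The suspended C5 lies a seventh above the bass; after resolving down by step to B4, the interval above the bass becomes a sixth.
Suspension figures are named by those two intervals: 7–6.

7–6 suspension.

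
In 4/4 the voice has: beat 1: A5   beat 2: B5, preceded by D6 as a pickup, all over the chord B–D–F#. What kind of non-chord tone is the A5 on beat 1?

Appoggiatura.

The harmony at that moment is B minor triad (B, D, F#); A5 is not a chord tone.
It is approached by leap down from D6 and left by step up to B5.
Leap in, step out, metrically accented — an appoggiatura.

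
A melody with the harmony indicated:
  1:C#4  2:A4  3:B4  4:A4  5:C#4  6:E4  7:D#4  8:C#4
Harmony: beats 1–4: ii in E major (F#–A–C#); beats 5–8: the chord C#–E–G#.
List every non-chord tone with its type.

B4 (beat 3) — neighbor tone; D#4 (beat 7) — passing tone.

The harmony at that moment is F# minor triad (F#, A, C#); B4 is not a chord tone.
It is approached by step up from A4 and left by step down to A4.
Step away and step back to the same note — a neighbor tone (upper neighbor).
The harmony at that moment is C# minor triad (C#, E, G#); D#4 is not a chord tone.
It is approached by step down from E4 and left by step down to C#4.
Step in, step out in the same direction — a passing tone.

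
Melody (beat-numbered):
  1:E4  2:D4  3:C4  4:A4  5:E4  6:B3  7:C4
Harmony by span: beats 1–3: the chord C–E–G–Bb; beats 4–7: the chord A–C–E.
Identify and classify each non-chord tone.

The harmony at that moment is C dominant seventh chord (C, E, G, Bb); D4 is not a chord tone.
It is approached by step down from E4 and left by step down to C4.
Step in, step out in the same direction — a passing tone.
The harmony at that moment is A minor triad (A, C, E); B3 is not a chord tone.
It is approached by leap down from E4 and left by step up to C4.
Leap in, step out — an appoggiatura.

D4 (beat 2) — passing tone; B3 (beat 6) — appoggiatura.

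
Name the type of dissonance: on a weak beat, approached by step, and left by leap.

Escape tone.

Approach: by step. Departure: by leap. Metric position: weak.
Step in, leap out, from a weak position — an escape tone (échappée). (It is the mirror image of the appoggiatura, which leaps in and steps out on a strong beat.)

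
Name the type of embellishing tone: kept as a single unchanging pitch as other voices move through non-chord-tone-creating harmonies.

Approach: none. Departure: none — a single pitch is sustained while the chords change around it, passing through harmonies that do not contain it.
No melodic motion at all; the dissonance is created entirely by the moving harmonies against the stationary note — a pedal tone (pedal point).

Pedal tone.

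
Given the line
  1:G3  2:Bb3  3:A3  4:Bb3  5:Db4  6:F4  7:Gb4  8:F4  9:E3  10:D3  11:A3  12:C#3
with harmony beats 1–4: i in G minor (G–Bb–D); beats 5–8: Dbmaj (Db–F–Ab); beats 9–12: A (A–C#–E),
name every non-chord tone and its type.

A3 (beat 3) — neighbor tone; Gb4 (beat 7) — neighbor tone; D3 (beat 10) — escape tone.

The harmony at that moment is G minor triad (G, Bb, D); A3 is not a chord tone.
It is approached by step down from Bb3 and left by step up to Bb3.
Step away and step back to the same note — a neighbor tone (lower neighbor).
The harmony at that moment is Db major triad (Db, F, Ab); Gb4 is not a chord tone.
It is approached by step up from F4 and left by step down to F4.
Step away and step back to the same note — a neighbor tone (upper neighbor).
The harmony at that moment is A major triad (A, C#, E); D3 is not a chord tone.
It is approached by step down from E3 and left by leap up to A3.
Step in, leap out — an escape tone.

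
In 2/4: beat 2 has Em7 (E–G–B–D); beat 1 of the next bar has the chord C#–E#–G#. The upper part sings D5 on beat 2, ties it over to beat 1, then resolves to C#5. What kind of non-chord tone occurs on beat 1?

The harmony at that moment is C# major triad (C#, E#, G#); D5 is not a chord tone.
It is held over (the same pitch as the preceding D5) and left by step down to C#5.
Held over from the previous chord and resolving down by step — a suspension.

Suspension.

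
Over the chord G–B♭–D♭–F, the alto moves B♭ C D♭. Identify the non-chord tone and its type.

C is a passing tone.

The harmony at that moment is G half-diminished seventh chord (G, B♭, D♭, F); C is not a chord tone.
It is approached by step up from B♭ and left by step up to D♭.
Step in, step out in the same direction — a passing tone.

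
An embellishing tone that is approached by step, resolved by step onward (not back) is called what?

Passing tone.

Approach: by step. Departure: by step, continuing in the same direction.
Stepwise on both sides with no change of direction means the note fills in the space between two different chord tones — a passing tone. (Had it turned back to its starting note it would be a neighbor tone instead.)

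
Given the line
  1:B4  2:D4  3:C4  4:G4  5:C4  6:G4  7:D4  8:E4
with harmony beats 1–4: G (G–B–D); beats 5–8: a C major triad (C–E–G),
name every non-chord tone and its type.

The harmony at that moment is G major triad (G, B, D); C4 is not a chord tone.
It is approached by step down from D4 and left by leap up to G4.
Step in, leap out — an escape tone.
The harmony at that moment is C major triad (C, E, G); D4 is not a chord tone.
It is approached by leap down from G4 and left by step up to E4.
Leap in, step out — an appoggiatura.

C4 (beat 3) — escape tone; D4 (beat 7) — appoggiatura.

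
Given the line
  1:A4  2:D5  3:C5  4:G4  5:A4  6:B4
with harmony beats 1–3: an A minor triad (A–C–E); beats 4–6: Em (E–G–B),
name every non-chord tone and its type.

D5 (beat 2) — appoggiatura; A4 (beat 5) — passing tone.

The harmony at that moment is A minor triad (A, C, E); D5 is not a chord tone.
It is approached by leap up from A4 and left by step down to C5.
Leap in, step out — an appoggiatura.
The harmony at that moment is E minor triad (E, G, B); A4 is not a chord tone.
It is approached by step up from G4 and left by step up to B4.
Step in, step out in the same direction — a passing tone.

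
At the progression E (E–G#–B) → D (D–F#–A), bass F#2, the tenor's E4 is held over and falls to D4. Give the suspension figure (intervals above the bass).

7–6 suspension.

At the second chord the bass is F#2. The suspended E4 lies a seventh above the bass; after resolving down by step to D4, the interval above the bass becomes a sixth.
Suspension figures are named by those two intervals: 7–6.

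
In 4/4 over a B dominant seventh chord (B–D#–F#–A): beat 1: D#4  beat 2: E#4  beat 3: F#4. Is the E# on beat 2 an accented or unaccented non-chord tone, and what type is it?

Unaccented passing tone.

The harmony at that moment is B dominant seventh chord (B, D#, F#, A); E#4 is not a chord tone.
It is approached by step up from D#4 and left by step up to F#4.
Step in, step out in the same direction — a passing tone.
It falls on a weak beat, so it is unaccented.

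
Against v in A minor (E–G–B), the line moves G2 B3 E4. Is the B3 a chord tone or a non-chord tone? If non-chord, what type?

E minor triad contains E, G, B; B is the fifth, so it is a chord tone.

Chord tone (the fifth of E minor triad).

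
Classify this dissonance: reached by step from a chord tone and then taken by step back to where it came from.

Approach: by step. Departure: by step in the opposite direction, back to the starting pitch.
Stepwise on both sides but reversing to return to the same chord tone — a neighbor tone. (Had it continued onward in the same direction it would be a passing tone instead.)

Neighbor tone.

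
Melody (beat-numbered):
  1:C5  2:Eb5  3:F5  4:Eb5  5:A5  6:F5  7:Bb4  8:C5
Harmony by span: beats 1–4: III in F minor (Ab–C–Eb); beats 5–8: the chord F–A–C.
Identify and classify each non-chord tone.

The harmony at that moment is Ab major triad (Ab, C, Eb); F5 is not a chord tone.
It is approached by step up from Eb5 and left by step down to Eb5.
Step away and step back to the same note — a neighbor tone (upper neighbor).
The harmony at that moment is F major triad (F, A, C); Bb4 is not a chord tone.
It is approached by leap down from F5 and left by step up to C5.
Leap in, step out — an appoggiatura.

F5 (beat 3) — neighbor tone; Bb4 (beat 7) — appoggiatura.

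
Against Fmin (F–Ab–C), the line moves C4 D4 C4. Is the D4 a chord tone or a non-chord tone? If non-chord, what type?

The harmony at that moment is F minor triad (F, Ab, C); D4 is not a chord tone.
It is approached by step up from C4 and left by step down to C4.
Step away and step back to the same note — a neighbor tone (upper neighbor).

Non-chord tone — a neighbor tone.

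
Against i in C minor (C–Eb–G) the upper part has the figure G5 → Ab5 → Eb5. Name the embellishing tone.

Ab5 is an escape tone.

The harmony at that moment is C minor triad (C, Eb, G); Ab5 is not a chord tone.
It is approached by step up from G5 and left by leap down to Eb5.
Step in, leap out — an escape tone.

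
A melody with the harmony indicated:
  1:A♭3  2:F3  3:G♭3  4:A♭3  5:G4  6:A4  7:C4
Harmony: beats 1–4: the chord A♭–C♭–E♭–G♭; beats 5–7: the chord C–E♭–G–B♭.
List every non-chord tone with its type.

The harmony at that moment is A♭ minor seventh chord (A♭, C♭, E♭, G♭); F3 is not a chord tone.
It is approached by leap down from A♭3 and left by step up to G♭3.
Leap in, step out — an appoggiatura.
The harmony at that moment is C minor seventh chord (C, E♭, G, B♭); A4 is not a chord tone.
It is approached by step up from G4 and left by leap down to C4.
Step in, leap out — an escape tone.

F3 (beat 2) — appoggiatura; A4 (beat 6) — escape tone.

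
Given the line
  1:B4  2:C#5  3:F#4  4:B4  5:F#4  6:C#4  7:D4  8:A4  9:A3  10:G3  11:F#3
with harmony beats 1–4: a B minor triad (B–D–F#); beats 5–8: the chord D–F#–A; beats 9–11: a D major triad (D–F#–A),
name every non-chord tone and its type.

The harmony at that moment is B minor triad (B, D, F#); C#5 is not a chord tone.
It is approached by step up from B4 and left by leap down to F#4.
Step in, leap out — an escape tone.
The harmony at that moment is D major triad (D, F#, A); C#4 is not a chord tone.
It is approached by leap down from F#4 and left by step up to D4.
Leap in, step out — an appoggiatura.
The harmony at that moment is D major triad (D, F#, A); G3 is not a chord tone.
It is approached by step down from A3 and left by step down to F#3.
Step in, step out in the same direction — a passing tone.

C#5 (beat 2) — escape tone; C#4 (beat 6) — appoggiatura; G3 (beat 10) — passing tone.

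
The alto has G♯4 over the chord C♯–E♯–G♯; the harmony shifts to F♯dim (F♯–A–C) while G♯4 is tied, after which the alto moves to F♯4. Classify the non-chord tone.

G♯4 is a suspension.

The harmony at that moment is F♯ diminished triad (F♯, A, C); G♯4 is not a chord tone.
It is held over (the same pitch as the preceding G♯4) and left by step down to F♯4.
Held over from the previous chord and resolving down by step — a suspension.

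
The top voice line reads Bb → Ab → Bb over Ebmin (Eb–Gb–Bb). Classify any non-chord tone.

Ab is a neighbor tone.

The harmony at that moment is Eb minor triad (Eb, Gb, Bb); Ab is not a chord tone.
It is approached by step down from Bb and left by step up to Bb.
Step away and step back to the same note — a neighbor tone (lower neighbor).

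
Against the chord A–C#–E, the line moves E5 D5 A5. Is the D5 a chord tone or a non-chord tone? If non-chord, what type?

The harmony at that moment is A major triad (A, C#, E); D5 is not a chord tone.
It is approached by step down from E5 and left by leap up to A5.
Step in, leap out — an escape tone.

Non-chord tone — an escape tone.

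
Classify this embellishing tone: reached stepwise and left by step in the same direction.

Approach: by step. Departure: by step, continuing in the same direction.
Stepwise on both sides with no change of direction means the note fills in the space between two different chord tones — a passing tone. (Had it turned back to its starting note it would be a neighbor tone instead.)

Passing tone.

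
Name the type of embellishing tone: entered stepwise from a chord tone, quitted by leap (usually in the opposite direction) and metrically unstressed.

Escape tone.

Approach: by step. Departure: by leap. Metric position: weak.
Step in, leap out, from a weak position — an escape tone (échappée). (It is the mirror image of the appoggiatura, which leaps in and steps out on a strong beat.)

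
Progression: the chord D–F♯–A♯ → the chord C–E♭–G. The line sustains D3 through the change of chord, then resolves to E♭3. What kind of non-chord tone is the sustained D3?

The harmony at that moment is C minor triad (C, E♭, G); D3 is not a chord tone.
It is held over (the same pitch as the preceding D3) and left by step up to E♭3.
Held over from the previous chord and resolving up by step — a retardation.

D3 is a retardation.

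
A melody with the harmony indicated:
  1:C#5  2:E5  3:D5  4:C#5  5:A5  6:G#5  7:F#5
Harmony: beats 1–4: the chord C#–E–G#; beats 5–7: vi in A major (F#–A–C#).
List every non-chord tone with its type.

D5 (beat 3) — passing tone; G#5 (beat 6) — passing tone.

The harmony at that moment is C# minor triad (C#, E, G#); D5 is not a chord tone.
It is approached by step down from E5 and left by step down to C#5.
Step in, step out in the same direction — a passing tone.
The harmony at that moment is F# minor triad (F#, A, C#); G#5 is not a chord tone.
It is approached by step down from A5 and left by step down to F#5.
Step in, step out in the same direction — a passing tone.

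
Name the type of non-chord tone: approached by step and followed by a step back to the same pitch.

Neighbor tone.

Approach: by step. Departure: by step in the opposite direction, back to the starting pitch.
Stepwise on both sides but reversing to return to the same chord tone — a neighbor tone. (Had it continued onward in the same direction it would be a passing tone instead.)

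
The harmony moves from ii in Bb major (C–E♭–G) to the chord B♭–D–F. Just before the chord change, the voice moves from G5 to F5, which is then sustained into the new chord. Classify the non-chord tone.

The harmony at that moment is C minor triad (C, E♭, G); F5 is not a chord tone.
It is approached by step down from G5 and then sustained as the same pitch into the next harmony.
Arriving early and becoming a chord tone when the harmony changes — an anticipation.

F5 is an anticipation.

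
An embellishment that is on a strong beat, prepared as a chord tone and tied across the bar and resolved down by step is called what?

Approach: by preparation — the pitch is first a chord tone, then held (tied or repeated) while the harmony changes under it. Departure: down by step. Metric position: strong.
A prepared dissonance that resolves downward by step — a suspension. (The same figure resolving upward would be a retardation.)

Suspension.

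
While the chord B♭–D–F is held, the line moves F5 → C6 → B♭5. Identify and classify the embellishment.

The harmony at that moment is B♭ major triad (B♭, D, F); C6 is not a chord tone.
It is approached by leap up from F5 and left by step down to B♭5.
Leap in, step out — an appoggiatura.

C6 is an appoggiatura.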